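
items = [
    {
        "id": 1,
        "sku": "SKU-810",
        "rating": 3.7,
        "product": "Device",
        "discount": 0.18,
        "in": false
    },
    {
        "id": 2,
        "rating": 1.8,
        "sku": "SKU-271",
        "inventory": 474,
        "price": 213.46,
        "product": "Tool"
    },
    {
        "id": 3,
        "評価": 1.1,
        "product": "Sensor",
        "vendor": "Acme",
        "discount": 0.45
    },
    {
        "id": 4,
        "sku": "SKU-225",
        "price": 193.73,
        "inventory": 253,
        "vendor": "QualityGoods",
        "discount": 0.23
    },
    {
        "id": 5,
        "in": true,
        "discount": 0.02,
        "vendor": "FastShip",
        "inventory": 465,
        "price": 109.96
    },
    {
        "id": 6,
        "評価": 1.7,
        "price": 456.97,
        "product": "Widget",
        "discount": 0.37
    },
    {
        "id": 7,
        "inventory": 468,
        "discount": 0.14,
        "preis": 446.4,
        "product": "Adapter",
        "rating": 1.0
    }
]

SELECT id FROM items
[1, 2, 3, 4, 5, 6, 7]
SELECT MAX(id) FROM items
7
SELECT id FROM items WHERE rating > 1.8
[1]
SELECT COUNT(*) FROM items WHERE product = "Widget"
1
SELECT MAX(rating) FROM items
3.7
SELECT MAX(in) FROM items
True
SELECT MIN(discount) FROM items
0.02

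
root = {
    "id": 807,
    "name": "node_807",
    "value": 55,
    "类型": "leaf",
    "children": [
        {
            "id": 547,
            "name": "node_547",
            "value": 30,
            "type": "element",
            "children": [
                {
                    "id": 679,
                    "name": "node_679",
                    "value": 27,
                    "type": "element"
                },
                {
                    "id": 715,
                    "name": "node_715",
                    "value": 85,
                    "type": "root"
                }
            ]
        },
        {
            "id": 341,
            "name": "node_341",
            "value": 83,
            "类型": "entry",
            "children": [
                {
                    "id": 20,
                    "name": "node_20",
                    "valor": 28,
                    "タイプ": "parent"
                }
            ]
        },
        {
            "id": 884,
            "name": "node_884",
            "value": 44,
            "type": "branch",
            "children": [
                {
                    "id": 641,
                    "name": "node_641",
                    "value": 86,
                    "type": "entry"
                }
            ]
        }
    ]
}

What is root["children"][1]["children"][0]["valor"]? 28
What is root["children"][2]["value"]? 44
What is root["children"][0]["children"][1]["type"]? "root"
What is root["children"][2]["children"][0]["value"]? 86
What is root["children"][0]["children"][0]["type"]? "element"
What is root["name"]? "node_807"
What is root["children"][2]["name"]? "node_884"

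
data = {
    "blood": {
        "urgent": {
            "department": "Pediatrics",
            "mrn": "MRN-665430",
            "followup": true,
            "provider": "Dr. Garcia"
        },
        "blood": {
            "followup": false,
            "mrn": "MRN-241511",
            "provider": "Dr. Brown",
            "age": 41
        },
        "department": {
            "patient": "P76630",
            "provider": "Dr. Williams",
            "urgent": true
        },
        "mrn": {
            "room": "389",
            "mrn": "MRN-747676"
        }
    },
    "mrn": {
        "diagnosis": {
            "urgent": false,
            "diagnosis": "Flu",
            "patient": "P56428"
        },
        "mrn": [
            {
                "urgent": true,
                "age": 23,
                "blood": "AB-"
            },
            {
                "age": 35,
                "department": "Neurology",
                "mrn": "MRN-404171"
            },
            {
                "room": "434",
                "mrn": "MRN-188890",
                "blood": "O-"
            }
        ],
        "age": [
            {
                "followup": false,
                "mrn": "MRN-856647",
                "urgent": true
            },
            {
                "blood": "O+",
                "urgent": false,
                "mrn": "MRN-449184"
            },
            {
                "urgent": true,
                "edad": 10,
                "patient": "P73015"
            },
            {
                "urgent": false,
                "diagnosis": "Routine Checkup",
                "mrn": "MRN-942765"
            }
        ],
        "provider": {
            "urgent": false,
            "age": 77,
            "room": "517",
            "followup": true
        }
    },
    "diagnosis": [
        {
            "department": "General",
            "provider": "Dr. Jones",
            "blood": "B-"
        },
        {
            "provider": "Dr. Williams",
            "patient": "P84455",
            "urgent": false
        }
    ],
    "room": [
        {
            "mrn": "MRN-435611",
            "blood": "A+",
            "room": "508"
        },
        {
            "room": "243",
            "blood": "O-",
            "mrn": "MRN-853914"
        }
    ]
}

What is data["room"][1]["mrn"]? "MRN-853914"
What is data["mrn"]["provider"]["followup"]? True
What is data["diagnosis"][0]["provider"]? "Dr. Jones"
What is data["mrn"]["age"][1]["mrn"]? "MRN-449184"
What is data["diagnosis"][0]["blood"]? "B-"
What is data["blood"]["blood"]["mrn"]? "MRN-241511"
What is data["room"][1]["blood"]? "O-"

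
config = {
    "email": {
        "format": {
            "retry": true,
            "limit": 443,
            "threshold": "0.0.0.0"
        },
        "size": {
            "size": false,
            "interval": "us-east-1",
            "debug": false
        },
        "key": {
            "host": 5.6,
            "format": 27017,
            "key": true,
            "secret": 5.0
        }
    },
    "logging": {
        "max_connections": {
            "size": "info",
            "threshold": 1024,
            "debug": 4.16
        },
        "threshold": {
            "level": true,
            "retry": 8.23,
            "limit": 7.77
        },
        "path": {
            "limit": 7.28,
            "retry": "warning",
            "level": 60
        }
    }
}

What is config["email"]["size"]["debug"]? False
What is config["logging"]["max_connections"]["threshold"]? 1024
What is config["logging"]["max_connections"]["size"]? "info"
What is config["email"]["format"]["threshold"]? "0.0.0.0"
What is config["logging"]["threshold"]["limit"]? 7.77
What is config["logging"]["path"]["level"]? 60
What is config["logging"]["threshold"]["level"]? True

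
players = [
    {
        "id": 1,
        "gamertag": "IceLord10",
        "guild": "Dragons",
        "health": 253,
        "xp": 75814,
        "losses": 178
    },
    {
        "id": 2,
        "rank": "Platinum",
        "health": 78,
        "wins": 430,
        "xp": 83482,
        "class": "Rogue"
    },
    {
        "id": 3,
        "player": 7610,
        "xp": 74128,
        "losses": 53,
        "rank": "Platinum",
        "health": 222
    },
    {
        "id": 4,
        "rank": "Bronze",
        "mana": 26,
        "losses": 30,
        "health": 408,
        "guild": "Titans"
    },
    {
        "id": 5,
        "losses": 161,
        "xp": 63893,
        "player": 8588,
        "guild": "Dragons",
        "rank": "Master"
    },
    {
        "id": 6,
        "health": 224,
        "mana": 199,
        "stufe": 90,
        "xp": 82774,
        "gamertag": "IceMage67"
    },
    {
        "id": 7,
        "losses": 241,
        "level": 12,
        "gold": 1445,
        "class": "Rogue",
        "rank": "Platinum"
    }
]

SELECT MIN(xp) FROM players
63893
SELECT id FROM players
[1, 2, 3, 4, 5, 6, 7]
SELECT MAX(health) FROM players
408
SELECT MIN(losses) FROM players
30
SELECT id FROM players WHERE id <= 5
[1, 2, 3, 4, 5]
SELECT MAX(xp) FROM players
83482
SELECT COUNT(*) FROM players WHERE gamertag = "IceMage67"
1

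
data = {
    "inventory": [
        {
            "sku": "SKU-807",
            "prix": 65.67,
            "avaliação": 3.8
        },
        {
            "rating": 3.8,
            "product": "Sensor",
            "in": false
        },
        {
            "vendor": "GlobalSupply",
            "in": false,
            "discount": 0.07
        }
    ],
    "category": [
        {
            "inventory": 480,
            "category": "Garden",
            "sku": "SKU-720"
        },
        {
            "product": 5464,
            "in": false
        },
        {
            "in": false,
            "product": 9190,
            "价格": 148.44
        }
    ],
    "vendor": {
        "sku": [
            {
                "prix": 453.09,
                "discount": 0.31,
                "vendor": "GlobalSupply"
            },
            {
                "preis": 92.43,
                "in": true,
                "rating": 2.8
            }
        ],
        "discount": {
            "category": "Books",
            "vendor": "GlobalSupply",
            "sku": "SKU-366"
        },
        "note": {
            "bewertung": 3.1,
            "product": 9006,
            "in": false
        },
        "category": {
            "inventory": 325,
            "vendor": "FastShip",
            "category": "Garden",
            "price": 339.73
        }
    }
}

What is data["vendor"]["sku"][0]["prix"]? 453.09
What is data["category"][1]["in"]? False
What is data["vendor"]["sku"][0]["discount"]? 0.31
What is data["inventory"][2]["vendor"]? "GlobalSupply"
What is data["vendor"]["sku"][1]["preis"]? 92.43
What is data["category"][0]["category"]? "Garden"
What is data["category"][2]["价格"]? 148.44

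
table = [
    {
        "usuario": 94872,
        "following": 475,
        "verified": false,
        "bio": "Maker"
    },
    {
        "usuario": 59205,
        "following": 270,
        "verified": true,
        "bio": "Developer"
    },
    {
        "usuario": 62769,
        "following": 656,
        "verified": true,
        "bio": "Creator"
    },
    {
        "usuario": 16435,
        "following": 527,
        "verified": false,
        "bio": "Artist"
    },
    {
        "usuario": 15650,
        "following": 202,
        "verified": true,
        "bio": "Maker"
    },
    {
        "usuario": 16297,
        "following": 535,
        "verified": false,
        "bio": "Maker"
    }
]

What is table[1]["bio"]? "Developer"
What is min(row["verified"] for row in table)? False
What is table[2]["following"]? 656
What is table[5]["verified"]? False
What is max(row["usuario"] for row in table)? 94872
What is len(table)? 6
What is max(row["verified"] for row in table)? True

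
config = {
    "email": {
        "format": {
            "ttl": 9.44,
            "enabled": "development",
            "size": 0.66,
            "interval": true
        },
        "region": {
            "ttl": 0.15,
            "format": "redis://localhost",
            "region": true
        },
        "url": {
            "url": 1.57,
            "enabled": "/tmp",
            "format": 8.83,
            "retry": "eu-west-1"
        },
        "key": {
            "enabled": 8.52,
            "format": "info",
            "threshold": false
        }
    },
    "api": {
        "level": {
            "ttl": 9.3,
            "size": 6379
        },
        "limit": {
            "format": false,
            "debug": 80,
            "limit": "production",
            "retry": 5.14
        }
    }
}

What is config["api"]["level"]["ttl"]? 9.3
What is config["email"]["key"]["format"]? "info"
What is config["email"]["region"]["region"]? True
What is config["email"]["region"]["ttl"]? 0.15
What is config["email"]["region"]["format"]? "redis://localhost"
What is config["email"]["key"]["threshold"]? False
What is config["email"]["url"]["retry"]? "eu-west-1"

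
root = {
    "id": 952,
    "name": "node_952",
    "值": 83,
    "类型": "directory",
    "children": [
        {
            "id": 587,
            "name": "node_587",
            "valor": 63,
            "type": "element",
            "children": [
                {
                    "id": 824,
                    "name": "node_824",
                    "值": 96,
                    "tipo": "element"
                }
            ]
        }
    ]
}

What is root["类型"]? "directory"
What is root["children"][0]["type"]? "element"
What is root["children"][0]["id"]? 587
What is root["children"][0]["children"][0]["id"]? 824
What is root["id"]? 952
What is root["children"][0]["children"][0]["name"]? "node_824"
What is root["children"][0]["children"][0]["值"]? 96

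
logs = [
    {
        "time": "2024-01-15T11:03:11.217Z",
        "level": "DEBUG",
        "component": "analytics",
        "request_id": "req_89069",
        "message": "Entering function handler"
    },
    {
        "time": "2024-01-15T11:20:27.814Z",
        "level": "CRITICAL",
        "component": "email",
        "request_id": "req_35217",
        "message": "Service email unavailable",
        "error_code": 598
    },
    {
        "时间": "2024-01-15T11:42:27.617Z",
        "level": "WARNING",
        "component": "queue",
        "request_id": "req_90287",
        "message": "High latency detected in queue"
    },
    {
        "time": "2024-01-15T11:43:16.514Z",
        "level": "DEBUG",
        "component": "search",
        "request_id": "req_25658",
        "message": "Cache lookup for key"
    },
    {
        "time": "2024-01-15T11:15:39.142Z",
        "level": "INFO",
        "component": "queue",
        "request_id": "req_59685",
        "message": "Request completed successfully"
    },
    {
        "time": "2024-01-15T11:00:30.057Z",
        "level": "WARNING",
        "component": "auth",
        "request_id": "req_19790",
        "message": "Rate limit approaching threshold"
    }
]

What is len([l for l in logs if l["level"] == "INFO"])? 1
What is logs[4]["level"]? "INFO"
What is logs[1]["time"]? "2024-01-15T11:20:27.814Z"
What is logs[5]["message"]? "Rate limit approaching threshold"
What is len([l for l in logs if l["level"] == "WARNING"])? 2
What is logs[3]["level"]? "DEBUG"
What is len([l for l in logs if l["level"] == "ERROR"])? 0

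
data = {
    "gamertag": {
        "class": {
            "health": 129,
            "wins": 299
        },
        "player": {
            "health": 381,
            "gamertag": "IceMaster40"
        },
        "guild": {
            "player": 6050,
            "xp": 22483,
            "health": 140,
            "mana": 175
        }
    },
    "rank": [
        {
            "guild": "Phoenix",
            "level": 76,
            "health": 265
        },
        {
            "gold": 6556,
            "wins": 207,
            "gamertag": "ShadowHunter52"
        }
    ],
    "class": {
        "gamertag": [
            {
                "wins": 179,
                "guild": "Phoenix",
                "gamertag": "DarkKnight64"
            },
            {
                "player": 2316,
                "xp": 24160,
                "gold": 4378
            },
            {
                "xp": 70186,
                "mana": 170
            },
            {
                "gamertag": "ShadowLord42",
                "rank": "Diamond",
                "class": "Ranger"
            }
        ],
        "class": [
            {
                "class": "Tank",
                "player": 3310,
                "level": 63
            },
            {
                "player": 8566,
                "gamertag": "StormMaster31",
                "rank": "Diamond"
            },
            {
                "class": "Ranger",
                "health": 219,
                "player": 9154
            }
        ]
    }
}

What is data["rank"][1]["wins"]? 207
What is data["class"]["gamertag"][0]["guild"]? "Phoenix"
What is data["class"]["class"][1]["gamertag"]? "StormMaster31"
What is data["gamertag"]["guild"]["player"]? 6050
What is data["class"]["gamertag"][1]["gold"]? 4378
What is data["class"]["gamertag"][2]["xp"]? 70186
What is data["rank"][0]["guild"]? "Phoenix"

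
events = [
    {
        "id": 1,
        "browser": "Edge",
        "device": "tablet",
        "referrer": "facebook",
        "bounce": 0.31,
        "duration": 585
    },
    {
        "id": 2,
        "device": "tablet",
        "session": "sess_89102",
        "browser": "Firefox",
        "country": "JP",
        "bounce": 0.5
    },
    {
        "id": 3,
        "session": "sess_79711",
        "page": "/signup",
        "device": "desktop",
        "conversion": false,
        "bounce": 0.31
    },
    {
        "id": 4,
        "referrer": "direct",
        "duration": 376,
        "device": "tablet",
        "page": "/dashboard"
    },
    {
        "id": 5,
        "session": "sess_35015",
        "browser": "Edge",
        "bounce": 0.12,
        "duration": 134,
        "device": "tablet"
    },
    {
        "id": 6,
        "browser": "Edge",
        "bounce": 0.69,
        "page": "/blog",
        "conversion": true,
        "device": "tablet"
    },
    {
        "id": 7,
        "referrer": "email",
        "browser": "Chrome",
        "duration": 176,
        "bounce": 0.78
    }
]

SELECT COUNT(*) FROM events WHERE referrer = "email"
1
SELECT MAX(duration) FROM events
585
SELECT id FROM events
[1, 2, 3, 4, 5, 6, 7]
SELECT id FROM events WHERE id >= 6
[6, 7]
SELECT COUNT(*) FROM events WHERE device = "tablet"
5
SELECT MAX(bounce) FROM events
0.78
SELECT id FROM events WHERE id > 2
[3, 4, 5, 6, 7]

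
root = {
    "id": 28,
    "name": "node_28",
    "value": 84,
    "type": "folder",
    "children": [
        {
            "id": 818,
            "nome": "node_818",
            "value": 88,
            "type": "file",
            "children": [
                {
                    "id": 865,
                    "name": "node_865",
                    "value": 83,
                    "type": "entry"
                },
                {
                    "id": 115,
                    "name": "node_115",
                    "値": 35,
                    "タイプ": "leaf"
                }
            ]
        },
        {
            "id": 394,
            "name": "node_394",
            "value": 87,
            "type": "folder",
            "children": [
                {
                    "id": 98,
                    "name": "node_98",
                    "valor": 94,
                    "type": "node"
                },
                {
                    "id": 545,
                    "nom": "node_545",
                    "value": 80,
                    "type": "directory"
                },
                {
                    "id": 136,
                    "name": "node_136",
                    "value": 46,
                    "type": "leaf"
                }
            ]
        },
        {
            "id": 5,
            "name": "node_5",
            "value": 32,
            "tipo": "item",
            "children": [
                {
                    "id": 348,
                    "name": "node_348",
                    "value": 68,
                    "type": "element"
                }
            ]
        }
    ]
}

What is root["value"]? 84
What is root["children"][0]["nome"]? "node_818"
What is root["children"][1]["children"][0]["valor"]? 94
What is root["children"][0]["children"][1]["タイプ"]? "leaf"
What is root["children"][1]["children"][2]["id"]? 136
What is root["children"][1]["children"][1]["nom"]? "node_545"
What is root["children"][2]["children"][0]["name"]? "node_348"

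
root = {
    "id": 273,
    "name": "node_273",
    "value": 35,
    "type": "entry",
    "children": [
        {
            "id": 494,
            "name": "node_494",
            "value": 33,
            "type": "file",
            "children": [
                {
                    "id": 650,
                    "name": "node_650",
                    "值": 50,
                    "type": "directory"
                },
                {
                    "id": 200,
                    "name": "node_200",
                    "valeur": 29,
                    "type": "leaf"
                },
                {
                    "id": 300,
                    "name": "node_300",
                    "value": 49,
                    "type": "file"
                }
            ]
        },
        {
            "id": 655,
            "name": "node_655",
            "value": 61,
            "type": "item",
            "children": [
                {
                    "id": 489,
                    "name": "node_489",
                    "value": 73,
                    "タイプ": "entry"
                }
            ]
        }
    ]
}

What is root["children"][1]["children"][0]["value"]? 73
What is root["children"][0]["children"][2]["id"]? 300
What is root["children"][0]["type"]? "file"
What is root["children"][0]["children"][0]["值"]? 50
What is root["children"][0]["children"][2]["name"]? "node_300"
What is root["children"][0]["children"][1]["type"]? "leaf"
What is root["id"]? 273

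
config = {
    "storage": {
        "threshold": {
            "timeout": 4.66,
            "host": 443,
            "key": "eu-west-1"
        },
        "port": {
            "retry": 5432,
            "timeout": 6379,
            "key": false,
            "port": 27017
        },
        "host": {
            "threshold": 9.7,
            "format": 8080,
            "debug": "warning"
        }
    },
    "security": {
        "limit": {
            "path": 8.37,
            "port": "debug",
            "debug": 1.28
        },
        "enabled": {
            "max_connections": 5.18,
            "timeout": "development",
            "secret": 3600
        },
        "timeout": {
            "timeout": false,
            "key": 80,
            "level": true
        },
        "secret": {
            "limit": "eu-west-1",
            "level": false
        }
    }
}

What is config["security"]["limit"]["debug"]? 1.28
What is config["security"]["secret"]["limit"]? "eu-west-1"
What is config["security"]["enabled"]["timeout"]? "development"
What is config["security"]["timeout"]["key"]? 80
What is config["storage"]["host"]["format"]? 8080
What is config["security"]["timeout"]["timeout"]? False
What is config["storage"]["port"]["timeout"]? 6379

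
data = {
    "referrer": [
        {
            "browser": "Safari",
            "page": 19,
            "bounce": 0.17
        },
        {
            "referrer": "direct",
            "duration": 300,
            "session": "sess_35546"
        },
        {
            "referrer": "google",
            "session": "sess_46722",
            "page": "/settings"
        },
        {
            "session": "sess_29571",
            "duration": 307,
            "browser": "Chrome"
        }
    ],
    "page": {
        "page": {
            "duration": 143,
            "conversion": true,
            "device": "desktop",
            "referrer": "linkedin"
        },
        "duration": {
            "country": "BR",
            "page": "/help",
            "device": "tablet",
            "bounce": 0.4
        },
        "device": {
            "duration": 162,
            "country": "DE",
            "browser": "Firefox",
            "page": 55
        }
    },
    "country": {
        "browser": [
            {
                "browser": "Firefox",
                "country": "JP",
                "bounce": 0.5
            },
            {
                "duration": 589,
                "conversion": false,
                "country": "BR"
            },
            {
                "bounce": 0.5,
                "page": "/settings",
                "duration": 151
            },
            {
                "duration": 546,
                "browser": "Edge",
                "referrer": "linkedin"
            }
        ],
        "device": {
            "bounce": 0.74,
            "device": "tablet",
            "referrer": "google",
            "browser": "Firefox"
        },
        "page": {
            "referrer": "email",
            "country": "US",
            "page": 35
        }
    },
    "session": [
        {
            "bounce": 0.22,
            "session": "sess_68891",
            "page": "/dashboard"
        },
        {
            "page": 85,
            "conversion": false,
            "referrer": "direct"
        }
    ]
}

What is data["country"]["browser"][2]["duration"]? 151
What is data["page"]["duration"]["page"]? "/help"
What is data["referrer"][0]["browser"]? "Safari"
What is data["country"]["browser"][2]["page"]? "/settings"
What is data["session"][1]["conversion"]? False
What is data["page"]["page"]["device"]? "desktop"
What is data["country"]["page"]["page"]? 35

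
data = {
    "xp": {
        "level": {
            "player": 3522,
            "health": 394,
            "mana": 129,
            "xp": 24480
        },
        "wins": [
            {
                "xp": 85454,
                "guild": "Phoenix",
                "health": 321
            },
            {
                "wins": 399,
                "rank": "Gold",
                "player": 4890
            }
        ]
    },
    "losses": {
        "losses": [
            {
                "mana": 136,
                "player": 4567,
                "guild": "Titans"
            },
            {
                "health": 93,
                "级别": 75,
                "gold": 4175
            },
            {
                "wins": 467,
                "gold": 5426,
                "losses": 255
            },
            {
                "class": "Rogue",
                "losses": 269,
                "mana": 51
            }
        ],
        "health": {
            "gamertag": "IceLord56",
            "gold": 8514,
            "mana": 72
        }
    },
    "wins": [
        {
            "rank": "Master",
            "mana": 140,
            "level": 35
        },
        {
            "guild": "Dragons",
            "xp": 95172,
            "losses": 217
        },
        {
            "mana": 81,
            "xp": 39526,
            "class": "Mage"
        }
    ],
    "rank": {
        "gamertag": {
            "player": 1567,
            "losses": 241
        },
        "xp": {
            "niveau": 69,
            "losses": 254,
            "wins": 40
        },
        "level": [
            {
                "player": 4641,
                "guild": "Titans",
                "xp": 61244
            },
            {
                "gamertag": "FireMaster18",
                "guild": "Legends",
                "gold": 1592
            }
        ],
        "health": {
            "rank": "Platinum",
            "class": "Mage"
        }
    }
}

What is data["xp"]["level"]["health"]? 394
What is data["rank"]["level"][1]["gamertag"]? "FireMaster18"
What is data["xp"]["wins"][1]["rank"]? "Gold"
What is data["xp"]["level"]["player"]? 3522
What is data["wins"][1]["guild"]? "Dragons"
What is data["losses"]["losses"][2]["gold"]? 5426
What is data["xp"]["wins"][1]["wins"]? 399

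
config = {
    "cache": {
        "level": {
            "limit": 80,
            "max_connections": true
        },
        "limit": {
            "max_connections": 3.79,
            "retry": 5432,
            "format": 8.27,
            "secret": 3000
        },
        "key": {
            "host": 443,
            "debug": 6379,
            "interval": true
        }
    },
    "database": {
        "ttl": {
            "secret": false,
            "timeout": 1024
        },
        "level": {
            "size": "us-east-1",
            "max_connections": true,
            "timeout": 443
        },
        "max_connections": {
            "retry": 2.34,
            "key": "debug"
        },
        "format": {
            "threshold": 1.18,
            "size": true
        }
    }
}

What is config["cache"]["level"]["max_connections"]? True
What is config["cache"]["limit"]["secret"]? 3000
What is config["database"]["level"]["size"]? "us-east-1"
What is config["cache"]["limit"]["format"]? 8.27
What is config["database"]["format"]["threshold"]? 1.18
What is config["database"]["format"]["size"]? True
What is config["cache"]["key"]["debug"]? 6379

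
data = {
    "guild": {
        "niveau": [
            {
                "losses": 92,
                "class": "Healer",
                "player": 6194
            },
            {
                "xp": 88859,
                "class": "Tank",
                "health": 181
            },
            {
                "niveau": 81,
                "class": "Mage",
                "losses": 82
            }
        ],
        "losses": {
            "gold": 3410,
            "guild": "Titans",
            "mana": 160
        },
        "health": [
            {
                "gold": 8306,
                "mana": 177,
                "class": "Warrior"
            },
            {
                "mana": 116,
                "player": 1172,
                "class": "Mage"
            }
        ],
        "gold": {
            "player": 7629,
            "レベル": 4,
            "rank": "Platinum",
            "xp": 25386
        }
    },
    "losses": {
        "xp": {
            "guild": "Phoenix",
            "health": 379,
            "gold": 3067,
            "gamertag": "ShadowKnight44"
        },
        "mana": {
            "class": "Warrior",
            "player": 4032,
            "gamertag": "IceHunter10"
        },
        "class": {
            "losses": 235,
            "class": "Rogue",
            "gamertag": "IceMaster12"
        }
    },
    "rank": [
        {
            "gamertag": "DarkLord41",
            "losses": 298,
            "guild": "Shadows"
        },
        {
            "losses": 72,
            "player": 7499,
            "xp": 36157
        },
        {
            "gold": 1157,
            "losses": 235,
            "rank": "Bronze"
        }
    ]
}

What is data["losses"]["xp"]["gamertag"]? "ShadowKnight44"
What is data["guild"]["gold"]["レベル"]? 4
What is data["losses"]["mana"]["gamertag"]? "IceHunter10"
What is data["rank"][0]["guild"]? "Shadows"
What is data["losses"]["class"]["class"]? "Rogue"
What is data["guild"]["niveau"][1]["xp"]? 88859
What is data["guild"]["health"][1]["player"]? 1172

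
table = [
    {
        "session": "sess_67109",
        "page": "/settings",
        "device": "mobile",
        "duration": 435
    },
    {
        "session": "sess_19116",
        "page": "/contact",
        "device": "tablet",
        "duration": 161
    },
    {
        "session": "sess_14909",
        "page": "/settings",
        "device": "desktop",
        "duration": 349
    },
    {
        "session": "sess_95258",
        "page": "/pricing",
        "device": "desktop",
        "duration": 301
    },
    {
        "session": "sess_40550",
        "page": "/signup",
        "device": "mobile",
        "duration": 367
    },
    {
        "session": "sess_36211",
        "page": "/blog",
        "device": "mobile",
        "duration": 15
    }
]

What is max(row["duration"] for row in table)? 435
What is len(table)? 6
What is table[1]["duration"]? 161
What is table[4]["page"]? "/signup"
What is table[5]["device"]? "mobile"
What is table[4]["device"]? "mobile"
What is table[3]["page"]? "/pricing"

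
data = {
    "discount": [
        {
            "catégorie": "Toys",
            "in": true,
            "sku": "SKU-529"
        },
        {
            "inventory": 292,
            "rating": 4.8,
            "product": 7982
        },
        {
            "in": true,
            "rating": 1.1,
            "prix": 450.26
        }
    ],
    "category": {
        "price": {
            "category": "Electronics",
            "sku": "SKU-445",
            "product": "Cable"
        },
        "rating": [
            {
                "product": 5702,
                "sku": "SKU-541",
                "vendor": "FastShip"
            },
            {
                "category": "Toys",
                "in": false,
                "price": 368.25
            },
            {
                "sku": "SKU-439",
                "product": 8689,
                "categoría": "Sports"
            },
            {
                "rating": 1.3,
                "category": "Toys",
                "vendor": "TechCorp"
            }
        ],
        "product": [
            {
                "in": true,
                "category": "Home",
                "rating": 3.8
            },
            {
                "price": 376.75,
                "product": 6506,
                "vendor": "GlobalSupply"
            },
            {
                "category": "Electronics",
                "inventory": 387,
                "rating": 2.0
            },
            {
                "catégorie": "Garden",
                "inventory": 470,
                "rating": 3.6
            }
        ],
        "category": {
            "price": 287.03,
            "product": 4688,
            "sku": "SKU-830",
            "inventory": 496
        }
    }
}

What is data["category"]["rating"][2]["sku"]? "SKU-439"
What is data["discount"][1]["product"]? 7982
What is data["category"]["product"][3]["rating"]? 3.6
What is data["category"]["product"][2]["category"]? "Electronics"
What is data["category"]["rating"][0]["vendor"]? "FastShip"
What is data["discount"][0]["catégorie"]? "Toys"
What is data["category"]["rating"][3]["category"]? "Toys"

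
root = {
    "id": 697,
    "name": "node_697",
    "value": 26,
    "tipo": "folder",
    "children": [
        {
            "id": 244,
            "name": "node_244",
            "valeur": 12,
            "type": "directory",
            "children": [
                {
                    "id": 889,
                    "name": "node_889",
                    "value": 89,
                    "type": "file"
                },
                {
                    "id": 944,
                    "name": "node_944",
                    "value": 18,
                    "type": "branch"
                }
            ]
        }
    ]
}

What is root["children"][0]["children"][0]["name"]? "node_889"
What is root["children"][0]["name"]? "node_244"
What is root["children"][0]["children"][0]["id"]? 889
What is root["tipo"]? "folder"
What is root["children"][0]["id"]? 244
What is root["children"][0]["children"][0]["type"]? "file"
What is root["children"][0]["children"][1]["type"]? "branch"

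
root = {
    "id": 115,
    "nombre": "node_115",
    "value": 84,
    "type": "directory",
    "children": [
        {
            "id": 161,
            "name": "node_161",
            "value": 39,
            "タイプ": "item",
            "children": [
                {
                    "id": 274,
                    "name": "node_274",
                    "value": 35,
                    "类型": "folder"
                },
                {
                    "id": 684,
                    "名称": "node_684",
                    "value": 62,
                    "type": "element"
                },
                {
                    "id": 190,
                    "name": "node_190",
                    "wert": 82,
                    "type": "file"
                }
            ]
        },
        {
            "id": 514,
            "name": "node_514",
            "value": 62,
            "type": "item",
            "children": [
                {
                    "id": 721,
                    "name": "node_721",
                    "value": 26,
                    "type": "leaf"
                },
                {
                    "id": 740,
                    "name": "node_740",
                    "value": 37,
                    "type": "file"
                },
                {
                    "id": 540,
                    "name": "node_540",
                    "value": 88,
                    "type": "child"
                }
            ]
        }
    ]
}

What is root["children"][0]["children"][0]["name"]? "node_274"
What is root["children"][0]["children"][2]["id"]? 190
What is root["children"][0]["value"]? 39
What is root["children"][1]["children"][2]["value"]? 88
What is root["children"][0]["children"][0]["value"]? 35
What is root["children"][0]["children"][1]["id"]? 684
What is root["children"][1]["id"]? 514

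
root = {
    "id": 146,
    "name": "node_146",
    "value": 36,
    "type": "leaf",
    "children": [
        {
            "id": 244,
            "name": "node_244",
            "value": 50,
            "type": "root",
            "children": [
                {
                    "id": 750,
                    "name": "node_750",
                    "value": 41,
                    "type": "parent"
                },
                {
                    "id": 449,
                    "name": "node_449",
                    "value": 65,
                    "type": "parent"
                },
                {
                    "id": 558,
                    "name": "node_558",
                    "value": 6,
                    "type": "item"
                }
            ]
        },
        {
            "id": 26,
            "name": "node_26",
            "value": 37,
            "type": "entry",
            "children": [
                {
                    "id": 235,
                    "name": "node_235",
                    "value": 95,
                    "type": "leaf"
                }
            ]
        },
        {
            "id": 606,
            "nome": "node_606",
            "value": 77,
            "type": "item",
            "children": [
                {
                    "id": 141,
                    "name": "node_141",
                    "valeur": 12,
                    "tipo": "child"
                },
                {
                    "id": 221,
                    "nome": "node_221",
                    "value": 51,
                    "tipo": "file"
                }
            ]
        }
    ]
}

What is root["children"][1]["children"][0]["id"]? 235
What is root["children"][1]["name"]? "node_26"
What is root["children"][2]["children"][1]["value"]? 51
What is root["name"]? "node_146"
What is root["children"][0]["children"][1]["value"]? 65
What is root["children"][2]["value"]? 77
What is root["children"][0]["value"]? 50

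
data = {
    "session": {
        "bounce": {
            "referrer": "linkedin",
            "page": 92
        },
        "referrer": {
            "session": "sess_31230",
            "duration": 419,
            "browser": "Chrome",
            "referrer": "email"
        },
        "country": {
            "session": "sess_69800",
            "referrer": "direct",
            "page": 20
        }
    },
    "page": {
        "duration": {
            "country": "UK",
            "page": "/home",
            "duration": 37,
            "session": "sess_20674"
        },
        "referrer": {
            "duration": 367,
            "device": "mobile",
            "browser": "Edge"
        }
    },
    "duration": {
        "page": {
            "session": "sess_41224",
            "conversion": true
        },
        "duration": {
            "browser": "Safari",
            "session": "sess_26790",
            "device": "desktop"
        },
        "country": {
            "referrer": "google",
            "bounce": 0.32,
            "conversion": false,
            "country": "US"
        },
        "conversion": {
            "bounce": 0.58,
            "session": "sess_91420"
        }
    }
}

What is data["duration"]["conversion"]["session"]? "sess_91420"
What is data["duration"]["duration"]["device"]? "desktop"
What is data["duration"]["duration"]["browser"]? "Safari"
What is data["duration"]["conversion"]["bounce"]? 0.58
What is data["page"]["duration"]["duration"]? 37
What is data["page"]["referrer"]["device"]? "mobile"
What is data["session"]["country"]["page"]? 20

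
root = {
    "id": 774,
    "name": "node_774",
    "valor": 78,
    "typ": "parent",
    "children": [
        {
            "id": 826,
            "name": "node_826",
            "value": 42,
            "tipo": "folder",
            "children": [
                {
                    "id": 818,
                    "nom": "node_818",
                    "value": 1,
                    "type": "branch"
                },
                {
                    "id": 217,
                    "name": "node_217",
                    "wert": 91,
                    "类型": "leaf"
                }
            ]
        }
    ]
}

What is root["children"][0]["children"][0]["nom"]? "node_818"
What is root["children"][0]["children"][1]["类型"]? "leaf"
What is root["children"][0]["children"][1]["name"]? "node_217"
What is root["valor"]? 78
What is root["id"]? 774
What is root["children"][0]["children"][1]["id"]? 217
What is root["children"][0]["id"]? 826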